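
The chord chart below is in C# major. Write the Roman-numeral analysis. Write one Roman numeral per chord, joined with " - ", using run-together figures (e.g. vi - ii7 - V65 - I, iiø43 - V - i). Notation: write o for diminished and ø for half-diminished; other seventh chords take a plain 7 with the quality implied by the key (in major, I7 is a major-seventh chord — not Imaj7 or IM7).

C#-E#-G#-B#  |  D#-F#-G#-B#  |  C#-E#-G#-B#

I7 - V43 - I7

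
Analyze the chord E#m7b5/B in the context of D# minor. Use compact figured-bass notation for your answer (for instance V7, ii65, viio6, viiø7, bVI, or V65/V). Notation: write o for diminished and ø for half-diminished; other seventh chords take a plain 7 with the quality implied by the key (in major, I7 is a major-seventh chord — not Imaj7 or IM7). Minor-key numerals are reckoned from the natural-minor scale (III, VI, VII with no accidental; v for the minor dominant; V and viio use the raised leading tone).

iiø43

The pitches E#-G#-B-D# form a half-diminished seventh chord rooted on E#.
E# is scale degree 2 in D# minor, and a half-diminished seventh chord on that degree is written iiø7.
With B in the bass the chord is in second inversion, so the figured bass is 43.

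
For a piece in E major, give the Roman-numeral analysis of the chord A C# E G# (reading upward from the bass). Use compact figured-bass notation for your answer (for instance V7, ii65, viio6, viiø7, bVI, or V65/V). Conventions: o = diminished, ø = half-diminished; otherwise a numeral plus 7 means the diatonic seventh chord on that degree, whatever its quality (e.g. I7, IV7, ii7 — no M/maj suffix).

IV7

Stacked in thirds the chord is A-C#-E-G#: a major seventh chord on A.
A is scale degree 4 in E major, and a major seventh chord on that degree is written IV7.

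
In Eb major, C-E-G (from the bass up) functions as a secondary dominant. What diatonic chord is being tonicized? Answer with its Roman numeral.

The chord is a major triad on C.
A dominant resolves down a perfect fifth: C → F. In Eb major, F is scale degree 2, i.e. ii.

ii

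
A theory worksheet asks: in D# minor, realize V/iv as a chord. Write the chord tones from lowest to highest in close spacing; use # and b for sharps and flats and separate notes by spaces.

D# F## A#

The slash means an applied dominant: we want the dominant of iv. In D# minor, iv is G# minor, and its dominant is built on D#.
Building a major triad on D# gives D#-F##-A#.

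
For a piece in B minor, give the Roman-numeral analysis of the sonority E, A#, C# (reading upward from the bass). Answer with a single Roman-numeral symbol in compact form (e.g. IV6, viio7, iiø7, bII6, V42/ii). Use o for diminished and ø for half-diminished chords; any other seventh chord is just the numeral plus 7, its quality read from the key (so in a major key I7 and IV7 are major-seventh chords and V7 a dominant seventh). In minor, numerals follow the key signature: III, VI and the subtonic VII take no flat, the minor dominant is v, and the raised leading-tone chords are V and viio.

viio64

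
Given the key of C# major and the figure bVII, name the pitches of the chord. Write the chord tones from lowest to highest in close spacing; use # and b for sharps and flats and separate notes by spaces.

B D# F#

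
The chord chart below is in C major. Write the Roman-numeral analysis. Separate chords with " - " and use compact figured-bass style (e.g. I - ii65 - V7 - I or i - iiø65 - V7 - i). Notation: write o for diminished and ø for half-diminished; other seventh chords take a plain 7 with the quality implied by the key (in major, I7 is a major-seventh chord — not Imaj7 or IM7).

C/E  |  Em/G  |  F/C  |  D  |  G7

C/E: major triad on C = scale degree 1 → I6.
Em/G has root E, degree 3 in C major, so iii6.
F/C: major triad on F = scale degree 4 → IV64.
D is the secondary dominant of V (major triad on D): V/V.
G7: dominant seventh chord on G = scale degree 5 → V7.

I6 - iii6 - IV64 - V/V - V7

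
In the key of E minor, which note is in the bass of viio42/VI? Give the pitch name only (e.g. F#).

The applied chord viio42/VI is rooted on B: B-D-F-Ab.
The figure 42 means third inversion — the seventh is in the bass.

Ab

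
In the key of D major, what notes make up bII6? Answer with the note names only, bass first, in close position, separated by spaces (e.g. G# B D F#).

G Bb Eb

Scale degree 2 in D major is E; lowering it a half step gives Eb. bII6 is the Neapolitan sixth — a major triad on the lowered second degree, here in its customary first inversion.
So the chord is Eb-G-Bb, a major triad.
The figured bass 6 indicates first inversion, placing the third (G) in the bass: G-Bb-Eb.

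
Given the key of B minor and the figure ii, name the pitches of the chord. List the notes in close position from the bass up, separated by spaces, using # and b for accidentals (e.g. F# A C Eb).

C# E G#

Scale degree 2 in B minor is C#; here the chord built on it is altered to a minor triad. ii is the minor supertonic, borrowed from the parallel major (the Dorian ii).
So the chord is C#-E-G#, a minor triad.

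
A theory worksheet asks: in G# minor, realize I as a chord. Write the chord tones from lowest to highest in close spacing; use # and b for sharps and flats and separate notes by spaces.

G# B# D#

I is the major tonic (Picardy third), borrowed from the parallel major. In G# minor that root is G#.
So the chord is G#-B#-D#, a major triad.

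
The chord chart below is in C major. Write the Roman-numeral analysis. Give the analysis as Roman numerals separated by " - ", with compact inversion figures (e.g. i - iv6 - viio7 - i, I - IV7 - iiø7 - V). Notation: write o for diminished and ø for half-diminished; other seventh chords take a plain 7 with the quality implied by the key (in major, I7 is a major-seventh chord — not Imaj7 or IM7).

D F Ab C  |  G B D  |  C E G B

D-F-Ab-C is non-diatonic — iiø7, a mixture chord from C minor.
G-B-D: major triad on G = scale degree 5 → V.
C-E-G-B: major seventh chord on C = scale degree 1 → I7.

iiø7 - V - I7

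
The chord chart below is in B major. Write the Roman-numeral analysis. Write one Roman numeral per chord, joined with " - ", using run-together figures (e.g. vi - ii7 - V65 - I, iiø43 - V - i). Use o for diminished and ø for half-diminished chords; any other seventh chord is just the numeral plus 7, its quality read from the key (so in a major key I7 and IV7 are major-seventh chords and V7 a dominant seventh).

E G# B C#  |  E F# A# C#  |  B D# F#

ii65 - V42 - I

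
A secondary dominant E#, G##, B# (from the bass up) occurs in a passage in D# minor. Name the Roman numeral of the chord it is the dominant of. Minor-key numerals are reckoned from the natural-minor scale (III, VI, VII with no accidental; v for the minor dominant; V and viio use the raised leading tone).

V

The chord is a major triad on E#.
A dominant resolves down a perfect fifth: E# → A#. In D# minor, A# is scale degree 5, i.e. V.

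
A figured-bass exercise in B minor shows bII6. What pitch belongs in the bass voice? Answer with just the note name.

bII in B minor has root C; the chord is C-E-G.
The figure 6 means first inversion — the third is in the bass.

E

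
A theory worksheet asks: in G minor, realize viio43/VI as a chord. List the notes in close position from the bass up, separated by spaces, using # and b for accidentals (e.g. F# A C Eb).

Ab Cb D F

viio43/VI is a secondary leading-tone chord. The target VI is Eb in G minor; the applied chord is rooted a semitone below, on D.
Building a fully diminished seventh chord on D gives D-F-Ab-Cb.
The figured bass 43 indicates second inversion, placing the fifth (Ab) in the bass: Ab-Cb-D-F.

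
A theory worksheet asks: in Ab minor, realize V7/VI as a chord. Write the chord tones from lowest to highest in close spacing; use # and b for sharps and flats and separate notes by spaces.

Cb Eb Gb Bbb

The slash means an applied dominant: we want the dominant of VI. In Ab minor, VI is Fb major, and its dominant is built on Cb.
Building a dominant seventh chord on Cb gives Cb-Eb-Gb-Bbb.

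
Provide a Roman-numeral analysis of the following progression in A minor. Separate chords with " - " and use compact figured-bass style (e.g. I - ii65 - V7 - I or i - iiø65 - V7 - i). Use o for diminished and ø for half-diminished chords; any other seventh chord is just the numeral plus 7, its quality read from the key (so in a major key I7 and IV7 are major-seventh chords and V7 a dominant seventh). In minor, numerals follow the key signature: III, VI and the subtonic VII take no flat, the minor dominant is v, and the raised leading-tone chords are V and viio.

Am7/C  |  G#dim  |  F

i65 - viio - VI

Am7/C: root A is the tonic; minor seventh chord there is i65.
G#dim: diminished triad on G# = scale degree 7 → viio.
F: major triad on F = scale degree 6 → VI.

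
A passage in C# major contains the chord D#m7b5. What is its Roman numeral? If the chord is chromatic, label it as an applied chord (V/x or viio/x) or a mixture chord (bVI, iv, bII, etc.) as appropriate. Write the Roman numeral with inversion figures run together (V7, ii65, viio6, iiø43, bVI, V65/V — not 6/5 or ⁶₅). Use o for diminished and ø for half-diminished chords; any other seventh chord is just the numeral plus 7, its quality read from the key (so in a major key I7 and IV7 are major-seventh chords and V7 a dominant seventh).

iiø7

The pitches D#-F#-A-C# form a half-diminished seventh chord rooted on D#.
D# is the second degree of C# major. This is the half-diminished supertonic seventh, borrowed from the parallel minor.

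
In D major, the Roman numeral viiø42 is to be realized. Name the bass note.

viiø in D major has root C#; the chord is C#-E-G-B.
The figure 42 means third inversion — the seventh is in the bass.

B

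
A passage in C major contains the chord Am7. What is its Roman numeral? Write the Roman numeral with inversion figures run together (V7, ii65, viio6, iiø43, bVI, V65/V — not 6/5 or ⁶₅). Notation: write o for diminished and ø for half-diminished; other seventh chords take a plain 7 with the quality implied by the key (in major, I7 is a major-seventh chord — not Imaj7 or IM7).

vi7

The pitches A-C-E-G form a minor seventh chord rooted on A.
In C major, A is the submediant; the diatonic minor seventh chord there is vi7.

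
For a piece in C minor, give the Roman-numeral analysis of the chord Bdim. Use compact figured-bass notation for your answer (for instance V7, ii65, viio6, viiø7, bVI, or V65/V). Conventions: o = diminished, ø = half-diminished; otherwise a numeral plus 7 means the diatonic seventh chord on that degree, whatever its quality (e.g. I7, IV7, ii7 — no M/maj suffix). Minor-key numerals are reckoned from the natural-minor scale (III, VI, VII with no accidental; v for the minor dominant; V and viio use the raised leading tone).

viio

The pitches B-D-F form a diminished triad rooted on B.
B is scale degree 7 in C minor, and a diminished triad on that degree is written viio.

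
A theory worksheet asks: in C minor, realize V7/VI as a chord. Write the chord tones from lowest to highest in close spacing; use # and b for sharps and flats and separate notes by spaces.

Eb G Bb Db

The slash means an applied dominant: we want the dominant of VI. In C minor, VI is Ab major, and its dominant is built on Eb.
Building a dominant seventh chord on Eb gives Eb-G-Bb-Db.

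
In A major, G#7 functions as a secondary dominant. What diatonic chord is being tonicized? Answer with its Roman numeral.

iii

The chord is a dominant seventh chord on G#.
A dominant resolves down a perfect fifth: G# → C#. In A major, C# is scale degree 3, i.e. iii.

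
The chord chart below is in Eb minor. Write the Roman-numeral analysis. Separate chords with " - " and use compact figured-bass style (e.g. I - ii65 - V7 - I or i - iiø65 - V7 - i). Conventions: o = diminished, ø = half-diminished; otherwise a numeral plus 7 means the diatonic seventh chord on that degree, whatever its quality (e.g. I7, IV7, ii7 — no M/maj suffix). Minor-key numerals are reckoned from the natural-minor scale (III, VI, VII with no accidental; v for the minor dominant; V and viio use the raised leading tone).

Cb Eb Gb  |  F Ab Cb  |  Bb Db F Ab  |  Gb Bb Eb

VI - iio - v7 - i6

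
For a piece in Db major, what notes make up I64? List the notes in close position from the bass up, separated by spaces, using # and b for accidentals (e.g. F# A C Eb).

The numeral's case and figure indicate a major triad. In Db major its root, scale degree 1, is Db.
That chord is spelled Db-F-Ab.
The figured bass 64 indicates second inversion, placing the fifth (Ab) in the bass: Ab-Db-F.

Ab Db F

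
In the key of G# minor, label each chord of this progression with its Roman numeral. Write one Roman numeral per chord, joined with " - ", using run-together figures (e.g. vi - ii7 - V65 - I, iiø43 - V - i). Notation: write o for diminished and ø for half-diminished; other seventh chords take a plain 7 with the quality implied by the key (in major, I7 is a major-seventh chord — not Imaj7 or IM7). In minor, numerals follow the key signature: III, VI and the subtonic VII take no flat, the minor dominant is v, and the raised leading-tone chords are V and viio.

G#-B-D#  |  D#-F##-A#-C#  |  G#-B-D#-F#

G#-B-D# has root G#, degree 1 in G# minor, so i.
D#-F##-A#-C# has root D#, degree 5 in G# minor, so V7.
G#-B-D#-F# has root G#, degree 1 in G# minor, so i7.

i - V7 - i7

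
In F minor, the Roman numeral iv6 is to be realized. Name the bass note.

Db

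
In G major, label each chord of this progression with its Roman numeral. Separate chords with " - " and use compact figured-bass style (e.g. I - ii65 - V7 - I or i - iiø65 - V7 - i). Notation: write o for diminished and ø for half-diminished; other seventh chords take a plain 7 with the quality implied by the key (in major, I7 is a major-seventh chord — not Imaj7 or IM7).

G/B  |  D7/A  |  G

I6 - V43 - I

G/B: root G is the tonic; major triad there is I6.
D7/A: dominant seventh chord on D = scale degree 5 → V43.
G has root G, degree 1 in G major, so I.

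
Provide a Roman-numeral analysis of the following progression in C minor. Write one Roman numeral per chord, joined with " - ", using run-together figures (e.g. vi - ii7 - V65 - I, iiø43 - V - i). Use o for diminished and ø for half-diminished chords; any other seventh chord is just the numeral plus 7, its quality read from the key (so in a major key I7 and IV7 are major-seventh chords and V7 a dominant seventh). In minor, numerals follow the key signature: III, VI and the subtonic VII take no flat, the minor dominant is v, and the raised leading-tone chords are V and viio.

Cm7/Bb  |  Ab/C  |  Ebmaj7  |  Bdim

Cm7/Bb has root C, degree 1 in C minor, so i42.
Ab/C has root Ab, degree 6 in C minor, so VI6.
Ebmaj7: root Eb is the mediant; major seventh chord there is III7.
Bdim: root B is the leading tone; diminished triad there is viio.

i42 - VI6 - III7 - viio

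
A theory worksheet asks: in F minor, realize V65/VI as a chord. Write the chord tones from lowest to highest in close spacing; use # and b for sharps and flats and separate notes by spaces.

C Eb Gb Ab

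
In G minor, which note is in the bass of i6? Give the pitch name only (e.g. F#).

Bb

i in G minor has root G; the chord is G-Bb-D.
The figure 6 means first inversion — the third is in the bass.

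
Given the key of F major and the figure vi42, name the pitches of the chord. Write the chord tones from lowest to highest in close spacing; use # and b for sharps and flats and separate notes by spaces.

C D F A

In F major, the submediant is D, and the diatonic chord built there is a minor seventh chord.
That chord is spelled D-F-A-C.
The figured bass 42 indicates third inversion, placing the seventh (C) in the bass: C-D-F-A.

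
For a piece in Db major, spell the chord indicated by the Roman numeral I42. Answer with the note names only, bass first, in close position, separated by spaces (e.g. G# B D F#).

C Db F Ab

In Db major, scale degree 1 is Db, and the diatonic chord built there is a major seventh chord.
Stacking thirds from Db gives Db-F-Ab-C.
With the 42 figure the chord is in third inversion; from the bass C upward in close position it reads C-Db-F-Ab.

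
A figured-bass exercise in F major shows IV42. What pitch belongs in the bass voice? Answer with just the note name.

IV in F major has root Bb; the chord is Bb-D-F-A.
The figure 42 means third inversion — the seventh is in the bass.

A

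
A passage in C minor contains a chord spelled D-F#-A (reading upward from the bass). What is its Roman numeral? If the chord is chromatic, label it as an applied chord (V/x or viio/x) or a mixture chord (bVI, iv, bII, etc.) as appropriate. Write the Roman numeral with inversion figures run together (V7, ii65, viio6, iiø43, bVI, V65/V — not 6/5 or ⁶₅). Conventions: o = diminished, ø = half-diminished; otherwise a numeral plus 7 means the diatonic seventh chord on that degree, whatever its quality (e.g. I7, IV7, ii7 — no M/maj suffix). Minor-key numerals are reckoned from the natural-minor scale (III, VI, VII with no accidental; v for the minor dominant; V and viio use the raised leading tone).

V/V

Stacked in thirds the chord is D-F#-A: a major triad on D.
D is not a diatonic chord root with this quality in C minor, but it lies a perfect fifth above G (V), so the chord functions as an applied dominant of V.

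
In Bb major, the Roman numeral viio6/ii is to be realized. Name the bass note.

D

The applied chord viio6/ii is rooted on B: B-D-F.
The figure 6 means first inversion — the third is in the bass.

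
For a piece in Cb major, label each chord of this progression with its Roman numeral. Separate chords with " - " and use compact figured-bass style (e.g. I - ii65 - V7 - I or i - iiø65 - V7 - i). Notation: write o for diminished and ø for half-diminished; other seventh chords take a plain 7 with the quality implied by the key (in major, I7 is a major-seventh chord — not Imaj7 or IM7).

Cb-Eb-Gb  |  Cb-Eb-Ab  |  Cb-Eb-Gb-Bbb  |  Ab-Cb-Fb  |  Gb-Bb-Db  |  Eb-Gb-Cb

I - vi6 - V7/IV - IV6 - V - I6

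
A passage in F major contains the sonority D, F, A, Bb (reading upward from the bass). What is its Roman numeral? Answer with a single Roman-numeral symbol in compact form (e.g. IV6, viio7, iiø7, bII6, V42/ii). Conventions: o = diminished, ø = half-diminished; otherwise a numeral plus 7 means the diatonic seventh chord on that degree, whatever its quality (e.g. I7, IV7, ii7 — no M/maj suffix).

The pitches Bb-D-F-A form a major seventh chord rooted on Bb.
Bb is scale degree 4 in F major, and a major seventh chord on that degree is written IV7.
With D in the bass the chord is in first inversion, so the figured bass is 65.

IV65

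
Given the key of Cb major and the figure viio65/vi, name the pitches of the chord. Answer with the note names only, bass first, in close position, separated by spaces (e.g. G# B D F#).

Bb Db Fb G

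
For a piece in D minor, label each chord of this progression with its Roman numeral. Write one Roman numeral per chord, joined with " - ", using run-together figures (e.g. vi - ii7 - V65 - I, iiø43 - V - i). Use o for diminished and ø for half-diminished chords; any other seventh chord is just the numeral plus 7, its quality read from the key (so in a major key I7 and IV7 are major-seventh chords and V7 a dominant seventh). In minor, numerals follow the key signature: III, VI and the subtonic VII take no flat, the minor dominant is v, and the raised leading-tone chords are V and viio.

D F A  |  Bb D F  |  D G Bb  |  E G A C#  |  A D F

i - VI - iv64 - V43 - i64

D-F-A: root D is the tonic; minor triad there is i.
Bb-D-F: root Bb is the submediant; major triad there is VI.
D-G-Bb has root G, degree 4 in D minor, so iv64.
E-G-A-C#: root A is the dominant; dominant seventh chord there is V43.
A-D-F has root D, degree 1 in D minor, so i64.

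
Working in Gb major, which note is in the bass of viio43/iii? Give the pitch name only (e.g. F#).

Eb

The applied chord viio43/iii is rooted on A: A-C-Eb-Gb.
The figure 43 means second inversion — the fifth is in the bass.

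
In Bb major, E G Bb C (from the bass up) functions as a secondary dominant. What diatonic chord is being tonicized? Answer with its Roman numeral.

V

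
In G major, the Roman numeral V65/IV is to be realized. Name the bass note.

B

The applied chord V65/IV is rooted on G: G-B-D-F.
The figure 65 means first inversion — the third is in the bass.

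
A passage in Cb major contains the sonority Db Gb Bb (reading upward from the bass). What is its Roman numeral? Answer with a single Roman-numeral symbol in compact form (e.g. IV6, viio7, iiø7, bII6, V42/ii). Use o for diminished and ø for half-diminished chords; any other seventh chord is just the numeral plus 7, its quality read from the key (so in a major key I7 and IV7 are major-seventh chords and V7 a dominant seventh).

The pitches Gb-Bb-Db form a major triad rooted on Gb.
In Cb major, Gb is the dominant; the diatonic major triad there is V.
With Db in the bass the chord is in second inversion, so the figured bass is 64.

V64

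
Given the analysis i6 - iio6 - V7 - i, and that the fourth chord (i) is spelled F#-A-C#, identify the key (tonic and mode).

F# minor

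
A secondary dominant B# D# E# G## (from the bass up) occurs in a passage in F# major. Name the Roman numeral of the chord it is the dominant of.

iii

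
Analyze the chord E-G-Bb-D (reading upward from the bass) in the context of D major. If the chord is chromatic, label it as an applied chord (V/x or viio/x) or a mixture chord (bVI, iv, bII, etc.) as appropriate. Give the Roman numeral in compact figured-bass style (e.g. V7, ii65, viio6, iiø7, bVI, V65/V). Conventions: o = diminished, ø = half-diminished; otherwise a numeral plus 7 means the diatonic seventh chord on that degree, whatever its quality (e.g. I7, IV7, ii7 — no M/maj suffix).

The pitches E-G-Bb-D form a half-diminished seventh chord rooted on E.
E is the second degree of D major. This is the half-diminished supertonic seventh, borrowed from the parallel minor.

iiø7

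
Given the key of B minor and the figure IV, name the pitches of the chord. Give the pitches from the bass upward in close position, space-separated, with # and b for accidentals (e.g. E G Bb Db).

Scale degree 4 in B minor is E; here the chord built on it is altered to a major triad. IV is the major subdominant, borrowed from the parallel major.
So the chord is E-G#-B, a major triad.

E G# B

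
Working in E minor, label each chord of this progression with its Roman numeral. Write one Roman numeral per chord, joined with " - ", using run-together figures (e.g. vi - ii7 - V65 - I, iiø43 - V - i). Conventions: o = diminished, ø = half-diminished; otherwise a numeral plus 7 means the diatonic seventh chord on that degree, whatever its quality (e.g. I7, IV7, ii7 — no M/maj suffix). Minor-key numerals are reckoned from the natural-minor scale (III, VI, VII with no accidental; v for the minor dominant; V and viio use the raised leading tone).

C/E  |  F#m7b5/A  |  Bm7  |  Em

VI6 - iiø65 - v7 - i

C/E: root C is the submediant; major triad there is VI6.
F#m7b5/A: root F# is the supertonic; half-diminished seventh chord there is iiø65.
Bm7 has root B, degree 5 in E minor, so v7.
Em: minor triad on E = scale degree 1 → i.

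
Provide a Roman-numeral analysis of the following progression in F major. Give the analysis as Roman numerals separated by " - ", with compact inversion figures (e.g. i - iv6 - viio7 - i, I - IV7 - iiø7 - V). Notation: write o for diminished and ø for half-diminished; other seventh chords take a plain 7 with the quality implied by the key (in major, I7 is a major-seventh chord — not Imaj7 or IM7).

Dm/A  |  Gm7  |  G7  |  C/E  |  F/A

vi64 - ii7 - V7/V - V6 - I6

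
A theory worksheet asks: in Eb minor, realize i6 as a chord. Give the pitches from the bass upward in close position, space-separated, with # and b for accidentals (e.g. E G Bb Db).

Gb Bb Eb

In Eb minor, the tonic is Eb, and the diatonic chord built there is a minor triad.
Stacking thirds from Eb gives Eb-Gb-Bb.
With the 6 figure the chord is in first inversion; from the bass Gb upward in close position it reads Gb-Bb-Eb.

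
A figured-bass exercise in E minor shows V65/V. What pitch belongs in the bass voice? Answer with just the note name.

A#

The applied chord V65/V is rooted on F#: F#-A#-C#-E.
The figure 65 means first inversion — the third is in the bass.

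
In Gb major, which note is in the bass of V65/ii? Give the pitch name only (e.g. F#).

The applied chord V65/ii is rooted on Eb: Eb-G-Bb-Db.
The figure 65 means first inversion — the third is in the bass.

G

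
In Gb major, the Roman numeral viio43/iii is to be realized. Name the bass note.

The applied chord viio43/iii is rooted on A: A-C-Eb-Gb.
The figure 43 means second inversion — the fifth is in the bass.

Eb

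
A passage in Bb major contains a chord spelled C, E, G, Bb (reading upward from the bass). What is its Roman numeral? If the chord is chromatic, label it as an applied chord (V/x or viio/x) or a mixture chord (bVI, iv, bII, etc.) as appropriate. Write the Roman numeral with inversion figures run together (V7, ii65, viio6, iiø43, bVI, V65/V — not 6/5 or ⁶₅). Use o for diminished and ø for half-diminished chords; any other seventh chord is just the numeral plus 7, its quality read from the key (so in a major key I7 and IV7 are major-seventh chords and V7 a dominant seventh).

V7/V

Stacked in thirds the chord is C-E-G-Bb: a dominant seventh chord on C.
C is not a diatonic chord root with this quality in Bb major, but it lies a perfect fifth above F (V), so the chord functions as an applied dominant of V.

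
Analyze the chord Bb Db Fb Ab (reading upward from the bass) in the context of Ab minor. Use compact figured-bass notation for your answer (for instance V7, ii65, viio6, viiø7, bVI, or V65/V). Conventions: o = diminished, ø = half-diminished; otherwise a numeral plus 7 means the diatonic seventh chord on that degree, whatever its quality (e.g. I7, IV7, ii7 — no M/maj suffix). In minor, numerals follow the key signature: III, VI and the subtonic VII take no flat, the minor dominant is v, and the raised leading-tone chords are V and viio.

The pitches Bb-Db-Fb-Ab form a half-diminished seventh chord rooted on Bb.
In Ab minor, Bb is the supertonic; the diatonic half-diminished seventh chord there is iiø7.

iiø7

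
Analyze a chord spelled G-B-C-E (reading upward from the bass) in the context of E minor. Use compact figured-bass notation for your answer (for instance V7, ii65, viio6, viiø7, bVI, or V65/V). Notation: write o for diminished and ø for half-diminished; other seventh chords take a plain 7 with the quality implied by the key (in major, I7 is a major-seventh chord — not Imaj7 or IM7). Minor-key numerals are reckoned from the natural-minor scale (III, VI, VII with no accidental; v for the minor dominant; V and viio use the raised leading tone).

Stacked in thirds the chord is C-E-G-B: a major seventh chord on C.
In E minor, C is the submediant; the diatonic major seventh chord there is VI7.
With G in the bass the chord is in second inversion, so the figured bass is 43.

VI43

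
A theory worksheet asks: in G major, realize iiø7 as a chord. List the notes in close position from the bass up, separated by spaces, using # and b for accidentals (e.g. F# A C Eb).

A C Eb G

Scale degree 2 in G major is A; here the chord built on it is altered to a half-diminished seventh chord. iiø7 is the half-diminished supertonic seventh, borrowed from the parallel minor.
So the chord is A-C-Eb-G.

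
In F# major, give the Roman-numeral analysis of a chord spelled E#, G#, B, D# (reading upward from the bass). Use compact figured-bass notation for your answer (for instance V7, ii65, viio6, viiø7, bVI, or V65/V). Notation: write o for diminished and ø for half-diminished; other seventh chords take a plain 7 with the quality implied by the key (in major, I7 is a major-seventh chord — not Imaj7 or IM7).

The pitches E#-G#-B-D# form a half-diminished seventh chord rooted on E#.
E# is scale degree 7 in F# major, and a half-diminished seventh chord on that degree is written viiø7.

viiø7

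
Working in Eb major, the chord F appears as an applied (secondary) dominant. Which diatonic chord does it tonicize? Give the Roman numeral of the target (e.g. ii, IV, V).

V

The chord is a major triad on F.
A dominant resolves down a perfect fifth: F → Bb. In Eb major, Bb is scale degree 5, i.e. V.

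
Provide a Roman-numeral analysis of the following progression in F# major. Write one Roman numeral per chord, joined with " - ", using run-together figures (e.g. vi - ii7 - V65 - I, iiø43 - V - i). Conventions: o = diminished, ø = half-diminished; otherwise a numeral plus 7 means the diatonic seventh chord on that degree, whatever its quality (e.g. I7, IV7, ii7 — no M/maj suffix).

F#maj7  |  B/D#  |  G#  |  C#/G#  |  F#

F#maj7: root F# is the tonic; major seventh chord there is I7.
B/D#: root B is the subdominant; major triad there is IV6.
G# is the secondary dominant of V (major triad on G#): V/V.
C#/G#: root C# is the dominant; major triad there is V64.
F#: root F# is the tonic; major triad there is I.

I7 - IV6 - V/V - V64 - I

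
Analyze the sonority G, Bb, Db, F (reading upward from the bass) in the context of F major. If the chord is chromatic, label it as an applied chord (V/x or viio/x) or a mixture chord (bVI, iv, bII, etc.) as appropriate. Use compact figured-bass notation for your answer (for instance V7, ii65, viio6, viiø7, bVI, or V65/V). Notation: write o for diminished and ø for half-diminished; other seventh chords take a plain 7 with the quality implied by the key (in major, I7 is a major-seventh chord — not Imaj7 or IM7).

The pitches G-Bb-Db-F form a half-diminished seventh chord rooted on G.
G is the second degree of F major. This is the half-diminished supertonic seventh, borrowed from the parallel minor.

iiø7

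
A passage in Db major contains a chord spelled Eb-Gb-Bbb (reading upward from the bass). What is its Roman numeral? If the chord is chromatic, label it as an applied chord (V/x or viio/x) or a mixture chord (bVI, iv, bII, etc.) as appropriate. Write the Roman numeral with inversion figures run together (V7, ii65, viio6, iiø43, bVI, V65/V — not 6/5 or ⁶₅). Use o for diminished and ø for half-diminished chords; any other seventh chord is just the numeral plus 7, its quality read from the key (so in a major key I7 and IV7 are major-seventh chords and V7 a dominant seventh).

Stacked in thirds the chord is Eb-Gb-Bbb: a diminished triad on Eb.
Eb is the second degree of Db major. This is the diminished supertonic triad, borrowed from the parallel minor.

iio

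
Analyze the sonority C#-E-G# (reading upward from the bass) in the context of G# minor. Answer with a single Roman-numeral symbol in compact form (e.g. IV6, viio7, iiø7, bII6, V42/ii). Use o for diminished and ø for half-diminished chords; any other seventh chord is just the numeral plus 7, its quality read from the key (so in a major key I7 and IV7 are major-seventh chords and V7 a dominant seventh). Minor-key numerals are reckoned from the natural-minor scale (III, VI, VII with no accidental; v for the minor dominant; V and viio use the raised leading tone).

The pitches C#-E-G# form a minor triad rooted on C#.
In G# minor, C# is the subdominant; the diatonic minor triad there is iv.

iv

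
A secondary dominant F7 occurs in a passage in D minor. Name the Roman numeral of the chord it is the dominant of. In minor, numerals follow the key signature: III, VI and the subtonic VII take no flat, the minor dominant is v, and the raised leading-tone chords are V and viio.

VI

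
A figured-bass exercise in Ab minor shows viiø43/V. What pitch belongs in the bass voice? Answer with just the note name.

Ab

The applied chord viiø43/V is rooted on D: D-F-Ab-C.
The figure 43 means second inversion — the fifth is in the bass.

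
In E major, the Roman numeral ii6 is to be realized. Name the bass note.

A

ii in E major has root F#; the chord is F#-A-C#.
The figure 6 means first inversion — the third is in the bass.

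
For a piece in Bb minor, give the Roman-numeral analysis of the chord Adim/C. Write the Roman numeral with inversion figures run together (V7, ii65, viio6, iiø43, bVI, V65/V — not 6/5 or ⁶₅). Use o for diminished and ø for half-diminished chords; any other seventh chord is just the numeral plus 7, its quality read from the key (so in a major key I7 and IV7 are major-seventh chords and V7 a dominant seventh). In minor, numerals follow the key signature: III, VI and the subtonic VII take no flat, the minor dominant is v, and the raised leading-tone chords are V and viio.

viio6

Stacked in thirds the chord is A-C-Eb: a diminished triad on A.
In Bb minor, A is the leading tone; the diatonic diminished triad there is viio.
With C in the bass the chord is in first inversion, so the figured bass is 6.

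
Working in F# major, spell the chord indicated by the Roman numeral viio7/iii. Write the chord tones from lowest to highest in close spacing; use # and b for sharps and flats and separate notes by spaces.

G## B# D# F#

The slash marks an applied leading-tone chord: viio of iii. In F# major, iii is A#, so the leading tone to it is G##, a half step below.
Building a fully diminished seventh chord on G## gives G##-B#-D#-F#.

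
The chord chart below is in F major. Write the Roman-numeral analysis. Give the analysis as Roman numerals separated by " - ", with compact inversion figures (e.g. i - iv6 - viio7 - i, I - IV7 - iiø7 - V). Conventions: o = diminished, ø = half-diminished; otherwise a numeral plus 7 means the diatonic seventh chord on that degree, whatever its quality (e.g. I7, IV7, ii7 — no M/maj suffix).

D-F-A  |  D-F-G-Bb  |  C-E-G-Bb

D-F-A has root D, degree 6 in F major, so vi.
D-F-G-Bb has root G, degree 2 in F major, so ii43.
C-E-G-Bb has root C, degree 5 in F major, so V7.

vi - ii43 - V7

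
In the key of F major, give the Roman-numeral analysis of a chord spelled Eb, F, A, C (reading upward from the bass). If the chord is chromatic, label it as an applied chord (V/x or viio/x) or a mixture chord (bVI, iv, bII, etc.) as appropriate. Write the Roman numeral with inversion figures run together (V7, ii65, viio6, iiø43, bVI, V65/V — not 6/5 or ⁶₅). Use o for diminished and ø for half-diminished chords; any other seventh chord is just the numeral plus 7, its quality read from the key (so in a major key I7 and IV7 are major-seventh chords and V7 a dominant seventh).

Stacked in thirds the chord is F-A-C-Eb: a dominant seventh chord on F.
F is not a diatonic chord root with this quality in F major, but it lies a perfect fifth above Bb (IV), so the chord functions as an applied dominant of IV.
With Eb in the bass the chord is in third inversion, so the figured bass is 42.

V42/IV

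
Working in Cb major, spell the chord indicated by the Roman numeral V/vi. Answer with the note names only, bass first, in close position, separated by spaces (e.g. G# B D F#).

Eb G Bb

V/vi is a secondary dominant — the dominant triad of vi. vi in Cb major is Ab, so the applied chord's root is Eb, a perfect fifth above.
Building a major triad on Eb gives Eb-G-Bb.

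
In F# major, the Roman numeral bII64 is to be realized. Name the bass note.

D

bII in F# major has root G; the chord is G-B-D.
The figure 64 means second inversion — the fifth is in the bass.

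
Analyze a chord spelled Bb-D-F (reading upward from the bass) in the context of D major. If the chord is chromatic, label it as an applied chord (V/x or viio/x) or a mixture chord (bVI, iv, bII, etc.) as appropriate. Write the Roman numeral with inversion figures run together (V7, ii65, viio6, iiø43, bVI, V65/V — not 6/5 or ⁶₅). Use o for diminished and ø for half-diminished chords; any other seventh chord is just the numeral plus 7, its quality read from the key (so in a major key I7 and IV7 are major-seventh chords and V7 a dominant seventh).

The pitches Bb-D-F form a major triad rooted on Bb.
Bb is the lowered sixth degree of D major (diatonic 6 would be B). This is a major triad on the lowered sixth degree, borrowed from the parallel minor.

bVI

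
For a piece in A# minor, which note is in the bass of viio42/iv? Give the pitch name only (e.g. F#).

The applied chord viio42/iv is rooted on C##: C##-E#-G#-B.
The figure 42 means third inversion — the seventh is in the bass.

B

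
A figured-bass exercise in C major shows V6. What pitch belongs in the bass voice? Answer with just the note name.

B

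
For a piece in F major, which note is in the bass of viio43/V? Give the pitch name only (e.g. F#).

F

The applied chord viio43/V is rooted on B: B-D-F-Ab.
The figure 43 means second inversion — the fifth is in the bass.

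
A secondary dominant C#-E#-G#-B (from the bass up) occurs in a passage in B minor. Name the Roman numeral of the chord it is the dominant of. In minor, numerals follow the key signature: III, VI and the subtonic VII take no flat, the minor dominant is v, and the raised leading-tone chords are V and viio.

The chord is a dominant seventh chord on C#.
A dominant resolves down a perfect fifth: C# → F#. In B minor, F# is scale degree 5, i.e. V.

V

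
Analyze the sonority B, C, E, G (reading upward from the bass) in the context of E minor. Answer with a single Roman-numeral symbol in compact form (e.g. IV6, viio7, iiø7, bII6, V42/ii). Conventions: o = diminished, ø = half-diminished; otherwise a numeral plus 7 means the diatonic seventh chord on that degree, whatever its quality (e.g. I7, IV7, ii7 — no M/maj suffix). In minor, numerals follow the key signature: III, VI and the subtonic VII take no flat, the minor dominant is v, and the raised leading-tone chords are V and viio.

Stacked in thirds the chord is C-E-G-B: a major seventh chord on C.
In E minor, C is the submediant; the diatonic major seventh chord there is VI7.
With B in the bass the chord is in third inversion, so the figured bass is 42.

VI42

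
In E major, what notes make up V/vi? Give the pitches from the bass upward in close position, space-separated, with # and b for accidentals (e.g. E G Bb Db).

G# B# D#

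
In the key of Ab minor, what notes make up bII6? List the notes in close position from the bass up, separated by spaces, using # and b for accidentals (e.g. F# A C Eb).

Db Fb Bbb

bII6 is the Neapolitan sixth — a major triad on the lowered second degree, here in its customary first inversion. In Ab minor that root is Bbb.
So the chord is Bbb-Db-Fb.
The figured bass 6 indicates first inversion, placing the third (Db) in the bass: Db-Fb-Bbb.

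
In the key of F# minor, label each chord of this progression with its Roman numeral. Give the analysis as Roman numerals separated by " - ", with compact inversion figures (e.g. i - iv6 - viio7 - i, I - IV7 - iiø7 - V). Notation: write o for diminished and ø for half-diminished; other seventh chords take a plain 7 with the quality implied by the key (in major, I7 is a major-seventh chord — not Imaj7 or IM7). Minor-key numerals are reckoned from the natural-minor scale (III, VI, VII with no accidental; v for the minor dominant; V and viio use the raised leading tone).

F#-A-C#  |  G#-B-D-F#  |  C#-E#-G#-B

F#-A-C#: minor triad on F# = scale degree 1 → i.
G#-B-D-F#: root G# is the supertonic; half-diminished seventh chord there is iiø7.
C#-E#-G#-B: dominant seventh chord on C# = scale degree 5 → V7.

i - iiø7 - V7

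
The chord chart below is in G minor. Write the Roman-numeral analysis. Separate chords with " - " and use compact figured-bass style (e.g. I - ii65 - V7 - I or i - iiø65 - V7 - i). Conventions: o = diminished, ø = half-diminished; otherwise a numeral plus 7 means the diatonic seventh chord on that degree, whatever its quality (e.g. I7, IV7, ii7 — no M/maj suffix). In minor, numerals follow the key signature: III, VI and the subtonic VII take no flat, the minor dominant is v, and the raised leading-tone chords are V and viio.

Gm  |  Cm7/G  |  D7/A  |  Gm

i - iv43 - V43 - i

Gm: root G is the tonic; minor triad there is i.
Cm7/G: root C is the subdominant; minor seventh chord there is iv43.
D7/A: dominant seventh chord on D = scale degree 5 → V43.
Gm has root G, degree 1 in G minor, so i.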